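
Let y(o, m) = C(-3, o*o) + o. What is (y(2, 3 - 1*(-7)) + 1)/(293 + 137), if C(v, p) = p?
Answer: 7/430 ≈ 0.016279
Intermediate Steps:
y(o, m) = o + o**2 (y(o, m) = o*o + o = o**2 + o = o + o**2)
(y(2, 3 - 1*(-7)) + 1)/(293 + 137) = (2*(1 + 2) + 1)/(293 + 137) = (2*3 + 1)/430 = (6 + 1)*(1/430) = 7*(1/430) = 7/430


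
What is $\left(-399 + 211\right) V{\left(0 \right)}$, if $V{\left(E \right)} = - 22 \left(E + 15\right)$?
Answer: $62040$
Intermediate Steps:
$V{\left(E \right)} = -330 - 22 E$ ($V{\left(E \right)} = - 22 \left(15 + E\right) = -330 - 22 E$)
$\left(-399 + 211\right) V{\left(0 \right)} = \left(-399 + 211\right) \left(-330 - 0\right) = - 188 \left(-330 + 0\right) = \left(-188\right) \left(-330\right) = 62040$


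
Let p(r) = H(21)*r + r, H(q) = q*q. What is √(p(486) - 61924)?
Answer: 2*√38222 ≈ 391.01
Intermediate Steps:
H(q) = q²
p(r) = 442*r (p(r) = 21²*r + r = 441*r + r = 442*r)
√(p(486) - 61924) = √(442*486 - 61924) = √(214812 - 61924) = √152888 = 2*√38222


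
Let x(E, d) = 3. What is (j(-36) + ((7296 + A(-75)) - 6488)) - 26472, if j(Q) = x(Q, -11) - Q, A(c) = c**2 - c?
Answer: -19925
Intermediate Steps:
j(Q) = 3 - Q
(j(-36) + ((7296 + A(-75)) - 6488)) - 26472 = ((3 - 1*(-36)) + ((7296 - 75*(-1 - 75)) - 6488)) - 26472 = ((3 + 36) + ((7296 - 75*(-76)) - 6488)) - 26472 = (39 + ((7296 + 5700) - 6488)) - 26472 = (39 + (12996 - 6488)) - 26472 = (39 + 6508) - 26472 = 6547 - 26472 = -19925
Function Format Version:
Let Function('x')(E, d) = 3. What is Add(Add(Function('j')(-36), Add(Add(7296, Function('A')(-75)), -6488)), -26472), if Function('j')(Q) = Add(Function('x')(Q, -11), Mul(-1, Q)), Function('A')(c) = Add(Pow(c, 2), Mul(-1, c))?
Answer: -19925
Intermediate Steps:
Function('j')(Q) = Add(3, Mul(-1, Q))
Add(Add(Function('j')(-36), Add(Add(7296, Function('A')(-75)), -6488)), -26472) = Add(Add(Add(3, Mul(-1, -36)), Add(Add(7296, Mul(-75, Add(-1, -75))), -6488)), -26472) = Add(Add(Add(3, 36), Add(Add(7296, Mul(-75, -76)), -6488)), -26472) = Add(Add(39, Add(Add(7296, 5700), -6488)), -26472) = Add(Add(39, Add(12996, -6488)), -26472) = Add(Add(39, 6508), -26472) = Add(6547, -26472) = -19925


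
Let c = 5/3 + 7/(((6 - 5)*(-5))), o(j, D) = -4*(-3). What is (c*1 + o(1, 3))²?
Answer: 33856/225 ≈ 150.47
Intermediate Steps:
o(j, D) = 12
c = 4/15 (c = 5*(⅓) + 7/((1*(-5))) = 5/3 + 7/(-5) = 5/3 + 7*(-⅕) = 5/3 - 7/5 = 4/15 ≈ 0.26667)
(c*1 + o(1, 3))² = ((4/15)*1 + 12)² = (4/15 + 12)² = (184/15)² = 33856/225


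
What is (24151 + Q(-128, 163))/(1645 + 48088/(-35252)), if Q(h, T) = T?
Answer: 214279282/14485363 ≈ 14.793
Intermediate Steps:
(24151 + Q(-128, 163))/(1645 + 48088/(-35252)) = (24151 + 163)/(1645 + 48088/(-35252)) = 24314/(1645 + 48088*(-1/35252)) = 24314/(1645 - 12022/8813) = 24314/(14485363/8813) = 24314*(8813/14485363) = 214279282/14485363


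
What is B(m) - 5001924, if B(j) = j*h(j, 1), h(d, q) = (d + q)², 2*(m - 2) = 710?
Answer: 40752624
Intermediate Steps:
m = 357 (m = 2 + (½)*710 = 2 + 355 = 357)
B(j) = j*(1 + j)² (B(j) = j*(j + 1)² = j*(1 + j)²)
B(m) - 5001924 = 357*(1 + 357)² - 5001924 = 357*358² - 5001924 = 357*128164 - 5001924 = 45754548 - 5001924 = 40752624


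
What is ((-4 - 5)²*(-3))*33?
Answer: -8019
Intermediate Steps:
((-4 - 5)²*(-3))*33 = ((-9)²*(-3))*33 = (81*(-3))*33 = -243*33 = -8019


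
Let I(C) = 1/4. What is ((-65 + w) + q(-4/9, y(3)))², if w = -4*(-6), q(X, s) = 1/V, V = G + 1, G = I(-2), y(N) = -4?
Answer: 40401/25 ≈ 1616.0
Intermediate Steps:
I(C) = ¼
G = ¼ ≈ 0.25000
V = 5/4 (V = ¼ + 1 = 5/4 ≈ 1.2500)
q(X, s) = ⅘ (q(X, s) = 1/(5/4) = ⅘)
w = 24
((-65 + w) + q(-4/9, y(3)))² = ((-65 + 24) + ⅘)² = (-41 + ⅘)² = (-201/5)² = 40401/25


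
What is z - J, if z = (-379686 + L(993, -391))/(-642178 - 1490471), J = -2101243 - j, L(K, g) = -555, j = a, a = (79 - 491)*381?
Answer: 153572147560/78987 ≈ 1.9443e+6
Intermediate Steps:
a = -156972 (a = -412*381 = -156972)
j = -156972
J = -1944271 (J = -2101243 - 1*(-156972) = -2101243 + 156972 = -1944271)
z = 14083/78987 (z = (-379686 - 555)/(-642178 - 1490471) = -380241/(-2132649) = -380241*(-1/2132649) = 14083/78987 ≈ 0.17830)
z - J = 14083/78987 - 1*(-1944271) = 14083/78987 + 1944271 = 153572147560/78987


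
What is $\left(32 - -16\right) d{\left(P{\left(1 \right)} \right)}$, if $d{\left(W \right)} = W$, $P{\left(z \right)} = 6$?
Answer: $288$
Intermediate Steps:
$\left(32 - -16\right) d{\left(P{\left(1 \right)} \right)} = \left(32 - -16\right) 6 = \left(32 + 16\right) 6 = 48 \cdot 6 = 288$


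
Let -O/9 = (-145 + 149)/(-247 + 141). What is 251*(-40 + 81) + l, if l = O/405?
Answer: 24544037/2385 ≈ 10291.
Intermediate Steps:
O = 18/53 (O = -9*(-145 + 149)/(-247 + 141) = -36/(-106) = -36*(-1)/106 = -9*(-2/53) = 18/53 ≈ 0.33962)
l = 2/2385 (l = (18/53)/405 = (18/53)*(1/405) = 2/2385 ≈ 0.00083857)
251*(-40 + 81) + l = 251*(-40 + 81) + 2/2385 = 251*41 + 2/2385 = 10291 + 2/2385 = 24544037/2385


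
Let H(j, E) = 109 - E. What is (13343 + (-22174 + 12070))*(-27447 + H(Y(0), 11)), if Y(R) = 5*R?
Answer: -88583411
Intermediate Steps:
(13343 + (-22174 + 12070))*(-27447 + H(Y(0), 11)) = (13343 + (-22174 + 12070))*(-27447 + (109 - 1*11)) = (13343 - 10104)*(-27447 + (109 - 11)) = 3239*(-27447 + 98) = 3239*(-27349) = -88583411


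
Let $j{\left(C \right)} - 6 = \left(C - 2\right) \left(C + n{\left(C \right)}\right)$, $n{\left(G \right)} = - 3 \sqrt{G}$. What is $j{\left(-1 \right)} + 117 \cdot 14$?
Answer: $1647 + 9 i \approx 1647.0 + 9.0 i$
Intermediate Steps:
$j{\left(C \right)} = 6 + \left(-2 + C\right) \left(C - 3 \sqrt{C}\right)$ ($j{\left(C \right)} = 6 + \left(C - 2\right) \left(C - 3 \sqrt{C}\right) = 6 + \left(-2 + C\right) \left(C - 3 \sqrt{C}\right)$)
$j{\left(-1 \right)} + 117 \cdot 14 = \left(6 + \left(-1\right)^{2} - 3 \left(-1\right)^{\frac{3}{2}} - -2 + 6 \sqrt{-1}\right) + 117 \cdot 14 = \left(6 + 1 - 3 \left(- i\right) + 2 + 6 i\right) + 1638 = \left(6 + 1 + 3 i + 2 + 6 i\right) + 1638 = \left(9 + 9 i\right) + 1638 = 1647 + 9 i$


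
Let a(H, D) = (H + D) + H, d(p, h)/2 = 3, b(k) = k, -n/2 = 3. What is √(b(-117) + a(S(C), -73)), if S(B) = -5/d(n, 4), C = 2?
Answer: 5*I*√69/3 ≈ 13.844*I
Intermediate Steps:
n = -6 (n = -2*3 = -6)
d(p, h) = 6 (d(p, h) = 2*3 = 6)
S(B) = -⅚ (S(B) = -5/6 = -5*⅙ = -⅚)
a(H, D) = D + 2*H (a(H, D) = (D + H) + H = D + 2*H)
√(b(-117) + a(S(C), -73)) = √(-117 + (-73 + 2*(-⅚))) = √(-117 + (-73 - 5/3)) = √(-117 - 224/3) = √(-575/3) = 5*I*√69/3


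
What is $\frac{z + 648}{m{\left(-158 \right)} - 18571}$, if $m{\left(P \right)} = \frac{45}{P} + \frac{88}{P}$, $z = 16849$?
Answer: $- \frac{2764526}{2934351} \approx -0.94213$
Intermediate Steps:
$m{\left(P \right)} = \frac{133}{P}$
$\frac{z + 648}{m{\left(-158 \right)} - 18571} = \frac{16849 + 648}{\frac{133}{-158} - 18571} = \frac{17497}{133 \left(- \frac{1}{158}\right) - 18571} = \frac{17497}{- \frac{133}{158} - 18571} = \frac{17497}{- \frac{2934351}{158}} = 17497 \left(- \frac{158}{2934351}\right) = - \frac{2764526}{2934351}$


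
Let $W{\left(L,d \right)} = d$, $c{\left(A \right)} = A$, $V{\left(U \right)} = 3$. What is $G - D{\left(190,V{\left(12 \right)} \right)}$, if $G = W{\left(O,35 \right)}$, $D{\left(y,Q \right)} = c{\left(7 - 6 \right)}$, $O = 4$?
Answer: $34$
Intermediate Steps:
$D{\left(y,Q \right)} = 1$ ($D{\left(y,Q \right)} = 7 - 6 = 1$)
$G = 35$
$G - D{\left(190,V{\left(12 \right)} \right)} = 35 - 1 = 34$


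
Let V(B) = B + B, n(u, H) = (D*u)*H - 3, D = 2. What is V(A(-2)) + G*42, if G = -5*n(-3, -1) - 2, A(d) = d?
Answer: -718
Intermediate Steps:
n(u, H) = -3 + 2*H*u (n(u, H) = (2*u)*H - 3 = 2*H*u - 3 = -3 + 2*H*u)
G = -17 (G = -5*(-3 + 2*(-1)*(-3)) - 2 = -5*(-3 + 6) - 2 = -5*3 - 2 = -15 - 2 = -17)
V(B) = 2*B
V(A(-2)) + G*42 = 2*(-2) - 17*42 = -4 - 714 = -718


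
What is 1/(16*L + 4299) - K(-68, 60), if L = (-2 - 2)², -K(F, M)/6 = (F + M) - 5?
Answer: -355289/4555 ≈ -78.000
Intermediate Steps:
K(F, M) = 30 - 6*F - 6*M (K(F, M) = -6*((F + M) - 5) = -6*(-5 + F + M) = 30 - 6*F - 6*M)
L = 16 (L = (-4)² = 16)
1/(16*L + 4299) - K(-68, 60) = 1/(16*16 + 4299) - (30 - 6*(-68) - 6*60) = 1/(256 + 4299) - (30 + 408 - 360) = 1/4555 - 1*78 = 1/4555 - 78 = -355289/4555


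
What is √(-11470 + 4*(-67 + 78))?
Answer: I*√11426 ≈ 106.89*I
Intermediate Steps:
√(-11470 + 4*(-67 + 78)) = √(-11470 + 4*11) = √(-11470 + 44) = √(-11426) = I*√11426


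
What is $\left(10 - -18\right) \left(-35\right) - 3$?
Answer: $-983$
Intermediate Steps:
$\left(10 - -18\right) \left(-35\right) - 3 = \left(10 + 18\right) \left(-35\right) - 3 = 28 \left(-35\right) - 3 = -980 - 3 = -983$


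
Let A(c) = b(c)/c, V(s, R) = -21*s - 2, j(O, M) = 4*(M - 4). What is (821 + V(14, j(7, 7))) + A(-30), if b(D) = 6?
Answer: 2624/5 ≈ 524.80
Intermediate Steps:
j(O, M) = -16 + 4*M (j(O, M) = 4*(-4 + M) = -16 + 4*M)
V(s, R) = -2 - 21*s
A(c) = 6/c
(821 + V(14, j(7, 7))) + A(-30) = (821 + (-2 - 21*14)) + 6/(-30) = (821 + (-2 - 294)) + 6*(-1/30) = (821 - 296) - 1/5 = 525 - 1/5 = 2624/5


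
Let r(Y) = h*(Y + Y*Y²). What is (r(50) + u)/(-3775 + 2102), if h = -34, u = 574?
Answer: 4251126/1673 ≈ 2541.0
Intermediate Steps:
r(Y) = -34*Y - 34*Y³ (r(Y) = -34*(Y + Y*Y²) = -34*(Y + Y³) = -34*Y - 34*Y³)
(r(50) + u)/(-3775 + 2102) = (-34*50*(1 + 50²) + 574)/(-3775 + 2102) = (-34*50*(1 + 2500) + 574)/(-1673) = (-34*50*2501 + 574)*(-1/1673) = (-4251700 + 574)*(-1/1673) = -4251126*(-1/1673) = 4251126/1673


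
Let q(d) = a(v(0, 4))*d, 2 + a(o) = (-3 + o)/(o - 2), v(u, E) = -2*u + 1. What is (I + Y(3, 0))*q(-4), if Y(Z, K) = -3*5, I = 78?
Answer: 0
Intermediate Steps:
v(u, E) = 1 - 2*u
a(o) = -2 + (-3 + o)/(-2 + o) (a(o) = -2 + (-3 + o)/(o - 2) = -2 + (-3 + o)/(-2 + o))
Y(Z, K) = -15
q(d) = 0 (q(d) = ((1 - (1 - 2*0))/(-2 + (1 - 2*0)))*d = ((1 - (1 + 0))/(-2 + (1 + 0)))*d = ((1 - 1*1)/(-2 + 1))*d = ((1 - 1)/(-1))*d = (-1*0)*d = 0*d = 0)
(I + Y(3, 0))*q(-4) = (78 - 15)*0 = 63*0 = 0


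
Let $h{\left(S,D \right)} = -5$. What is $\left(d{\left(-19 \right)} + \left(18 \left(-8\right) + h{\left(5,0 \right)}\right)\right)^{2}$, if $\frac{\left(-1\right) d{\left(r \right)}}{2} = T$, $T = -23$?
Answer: $10609$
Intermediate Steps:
$d{\left(r \right)} = 46$ ($d{\left(r \right)} = \left(-2\right) \left(-23\right) = 46$)
$\left(d{\left(-19 \right)} + \left(18 \left(-8\right) + h{\left(5,0 \right)}\right)\right)^{2} = \left(46 + \left(18 \left(-8\right) - 5\right)\right)^{2} = \left(46 - 149\right)^{2} = \left(-103\right)^{2} = 10609$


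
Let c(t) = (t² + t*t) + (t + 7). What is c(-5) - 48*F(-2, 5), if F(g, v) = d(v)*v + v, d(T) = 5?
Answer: -1388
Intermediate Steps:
F(g, v) = 6*v (F(g, v) = 5*v + v = 6*v)
c(t) = 7 + t + 2*t² (c(t) = (t² + t²) + (7 + t) = 2*t² + (7 + t) = 7 + t + 2*t²)
c(-5) - 48*F(-2, 5) = (7 - 5 + 2*(-5)²) - 288*5 = (7 - 5 + 2*25) - 48*30 = (7 - 5 + 50) - 1440 = 52 - 1440 = -1388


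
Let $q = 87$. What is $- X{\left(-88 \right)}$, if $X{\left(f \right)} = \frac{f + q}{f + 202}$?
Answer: $\frac{1}{114} \approx 0.0087719$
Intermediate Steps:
$X{\left(f \right)} = \frac{87 + f}{202 + f}$ ($X{\left(f \right)} = \frac{f + 87}{f + 202} = \frac{87 + f}{202 + f}$)
$- X{\left(-88 \right)} = - \frac{87 - 88}{202 - 88} = - \frac{-1}{114} = \left(-1\right) \left(- \frac{1}{114}\right) = \frac{1}{114}$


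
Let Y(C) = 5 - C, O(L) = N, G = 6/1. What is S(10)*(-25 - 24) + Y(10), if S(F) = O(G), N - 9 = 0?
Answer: -446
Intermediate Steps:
N = 9 (N = 9 + 0 = 9)
G = 6 (G = 6*1 = 6)
O(L) = 9
S(F) = 9
S(10)*(-25 - 24) + Y(10) = 9*(-25 - 24) + (5 - 1*10) = 9*(-49) + (5 - 10) = -441 - 5 = -446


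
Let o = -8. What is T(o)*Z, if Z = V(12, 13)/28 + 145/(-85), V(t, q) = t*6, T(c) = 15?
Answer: 1545/119 ≈ 12.983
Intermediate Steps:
V(t, q) = 6*t
Z = 103/119 (Z = (6*12)/28 + 145/(-85) = 72*(1/28) + 145*(-1/85) = 18/7 - 29/17 = 103/119 ≈ 0.86555)
T(o)*Z = 15*(103/119) = 1545/119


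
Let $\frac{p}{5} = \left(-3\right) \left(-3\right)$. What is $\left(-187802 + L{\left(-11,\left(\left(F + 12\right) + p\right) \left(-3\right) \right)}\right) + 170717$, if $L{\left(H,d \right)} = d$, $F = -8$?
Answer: $-17232$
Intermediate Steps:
$p = 45$ ($p = 5 \left(\left(-3\right) \left(-3\right)\right) = 5 \cdot 9 = 45$)
$\left(-187802 + L{\left(-11,\left(\left(F + 12\right) + p\right) \left(-3\right) \right)}\right) + 170717 = \left(-187802 + \left(\left(-8 + 12\right) + 45\right) \left(-3\right)\right) + 170717 = \left(-187802 + \left(4 + 45\right) \left(-3\right)\right) + 170717 = \left(-187802 + 49 \left(-3\right)\right) + 170717 = \left(-187802 - 147\right) + 170717 = -187949 + 170717 = -17232$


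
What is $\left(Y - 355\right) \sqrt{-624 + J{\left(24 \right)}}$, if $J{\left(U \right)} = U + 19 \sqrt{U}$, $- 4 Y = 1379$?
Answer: $- \frac{2799 i \sqrt{600 - 38 \sqrt{6}}}{4} \approx - 15755.0 i$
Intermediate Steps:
$Y = - \frac{1379}{4}$ ($Y = \left(- \frac{1}{4}\right) 1379 = - \frac{1379}{4} \approx -344.75$)
$\left(Y - 355\right) \sqrt{-624 + J{\left(24 \right)}} = \left(- \frac{1379}{4} - 355\right) \sqrt{-624 + \left(24 + 19 \sqrt{24}\right)} = - \frac{2799 \sqrt{-624 + \left(24 + 19 \cdot 2 \sqrt{6}\right)}}{4} = - \frac{2799 \sqrt{-624 + \left(24 + 38 \sqrt{6}\right)}}{4} = - \frac{2799 \sqrt{-600 + 38 \sqrt{6}}}{4}$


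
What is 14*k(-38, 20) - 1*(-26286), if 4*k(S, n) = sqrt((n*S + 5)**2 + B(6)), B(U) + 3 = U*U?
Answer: 26286 + 7*sqrt(570058)/2 ≈ 28929.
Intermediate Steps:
B(U) = -3 + U**2 (B(U) = -3 + U*U = -3 + U**2)
k(S, n) = sqrt(33 + (5 + S*n)**2)/4 (k(S, n) = sqrt((n*S + 5)**2 + (-3 + 6**2))/4 = sqrt((S*n + 5)**2 + (-3 + 36))/4 = sqrt((5 + S*n)**2 + 33)/4 = sqrt(33 + (5 + S*n)**2)/4)
14*k(-38, 20) - 1*(-26286) = 14*(sqrt(33 + (5 - 38*20)**2)/4) - 1*(-26286) = 14*(sqrt(33 + (5 - 760)**2)/4) + 26286 = 14*(sqrt(33 + (-755)**2)/4) + 26286 = 14*(sqrt(33 + 570025)/4) + 26286 = 14*(sqrt(570058)/4) + 26286 = 7*sqrt(570058)/2 + 26286 = 26286 + 7*sqrt(570058)/2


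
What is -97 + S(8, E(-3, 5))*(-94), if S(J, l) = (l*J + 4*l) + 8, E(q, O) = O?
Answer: -6489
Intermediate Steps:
S(J, l) = 8 + 4*l + J*l (S(J, l) = (J*l + 4*l) + 8 = (4*l + J*l) + 8 = 8 + 4*l + J*l)
-97 + S(8, E(-3, 5))*(-94) = -97 + (8 + 4*5 + 8*5)*(-94) = -97 + (8 + 20 + 40)*(-94) = -97 + 68*(-94) = -97 - 6392 = -6489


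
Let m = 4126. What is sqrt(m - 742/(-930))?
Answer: sqrt(892316865)/465 ≈ 64.240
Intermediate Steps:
sqrt(m - 742/(-930)) = sqrt(4126 - 742/(-930)) = sqrt(4126 - 742*(-1/930)) = sqrt(4126 + 371/465) = sqrt(1918961/465) = sqrt(892316865)/465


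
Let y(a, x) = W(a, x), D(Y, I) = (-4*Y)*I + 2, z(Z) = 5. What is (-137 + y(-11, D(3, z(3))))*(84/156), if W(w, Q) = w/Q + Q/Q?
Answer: -55139/754 ≈ -73.129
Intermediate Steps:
D(Y, I) = 2 - 4*I*Y (D(Y, I) = -4*I*Y + 2 = 2 - 4*I*Y)
W(w, Q) = 1 + w/Q (W(w, Q) = w/Q + 1 = 1 + w/Q)
y(a, x) = (a + x)/x (y(a, x) = (x + a)/x = (a + x)/x)
(-137 + y(-11, D(3, z(3))))*(84/156) = (-137 + (-11 + (2 - 4*5*3))/(2 - 4*5*3))*(84/156) = (-137 + (-11 + (2 - 60))/(2 - 60))*(84*(1/156)) = (-137 + (-11 - 58)/(-58))*(7/13) = (-137 - 1/58*(-69))*(7/13) = (-137 + 69/58)*(7/13) = -7877/58*7/13 = -55139/754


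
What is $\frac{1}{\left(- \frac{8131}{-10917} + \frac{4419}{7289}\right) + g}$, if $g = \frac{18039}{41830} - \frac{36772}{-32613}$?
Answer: $\frac{36185003657361090}{105292174399245817} \approx 0.34366$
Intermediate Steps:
$g = \frac{2126478667}{1364201790}$ ($g = 18039 \cdot \frac{1}{41830} - - \frac{36772}{32613} = \frac{18039}{41830} + \frac{36772}{32613} = \frac{2126478667}{1364201790} \approx 1.5588$)
$\frac{1}{\left(- \frac{8131}{-10917} + \frac{4419}{7289}\right) + g} = \frac{1}{\left(- \frac{8131}{-10917} + \frac{4419}{7289}\right) + \frac{2126478667}{1364201790}} = \frac{1}{\left(\left(-8131\right) \left(- \frac{1}{10917}\right) + 4419 \cdot \frac{1}{7289}\right) + \frac{2126478667}{1364201790}} = \frac{1}{\left(\frac{8131}{10917} + \frac{4419}{7289}\right) + \frac{2126478667}{1364201790}} = \frac{1}{\frac{107509082}{79574013} + \frac{2126478667}{1364201790}} = \frac{1}{\frac{105292174399245817}{36185003657361090}} = \frac{36185003657361090}{105292174399245817}$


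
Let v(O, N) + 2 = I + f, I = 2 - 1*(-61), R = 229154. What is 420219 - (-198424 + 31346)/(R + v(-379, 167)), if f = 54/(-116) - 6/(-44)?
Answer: 15363124032001/36559740 ≈ 4.2022e+5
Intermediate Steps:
f = -105/319 (f = 54*(-1/116) - 6*(-1/44) = -27/58 + 3/22 = -105/319 ≈ -0.32915)
I = 63 (I = 2 + 61 = 63)
v(O, N) = 19354/319 (v(O, N) = -2 + (63 - 105/319) = -2 + 19992/319 = 19354/319)
420219 - (-198424 + 31346)/(R + v(-379, 167)) = 420219 - (-198424 + 31346)/(229154 + 19354/319) = 420219 - (-167078)/73119480/319 = 420219 - (-167078)*319/73119480 = 420219 - 1*(-26648941/36559740) = 420219 + 26648941/36559740 = 15363124032001/36559740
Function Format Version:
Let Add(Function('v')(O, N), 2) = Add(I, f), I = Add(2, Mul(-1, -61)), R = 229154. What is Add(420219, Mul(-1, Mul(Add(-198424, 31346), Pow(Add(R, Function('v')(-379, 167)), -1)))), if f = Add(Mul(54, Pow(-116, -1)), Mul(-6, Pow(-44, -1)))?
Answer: Rational(15363124032001, 36559740) ≈ 4.2022e+5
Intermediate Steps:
f = Rational(-105, 319) (f = Add(Mul(54, Rational(-1, 116)), Mul(-6, Rational(-1, 44))) = Add(Rational(-27, 58), Rational(3, 22)) = Rational(-105, 319) ≈ -0.32915)
I = 63 (I = Add(2, 61) = 63)
Function('v')(O, N) = Rational(19354, 319) (Function('v')(O, N) = Add(-2, Add(63, Rational(-105, 319))) = Add(-2, Rational(19992, 319)) = Rational(19354, 319))
Add(420219, Mul(-1, Mul(Add(-198424, 31346), Pow(Add(R, Function('v')(-379, 167)), -1)))) = Add(420219, Mul(-1, Mul(Add(-198424, 31346), Pow(Add(229154, Rational(19354, 319)), -1)))) = Add(420219, Mul(-1, Mul(-167078, Pow(Rational(73119480, 319), -1)))) = Add(420219, Mul(-1, Mul(-167078, Rational(319, 73119480)))) = Add(420219, Mul(-1, Rational(-26648941, 36559740))) = Add(420219, Rational(26648941, 36559740)) = Rational(15363124032001, 36559740)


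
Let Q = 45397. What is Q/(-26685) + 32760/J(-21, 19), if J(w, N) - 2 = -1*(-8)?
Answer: 87374663/26685 ≈ 3274.3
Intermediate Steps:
J(w, N) = 10 (J(w, N) = 2 - 1*(-8) = 2 + 8 = 10)
Q/(-26685) + 32760/J(-21, 19) = 45397/(-26685) + 32760/10 = 45397*(-1/26685) + 32760*(1/10) = -45397/26685 + 3276 = 87374663/26685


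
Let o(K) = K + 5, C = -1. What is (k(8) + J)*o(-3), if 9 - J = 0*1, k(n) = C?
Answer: 16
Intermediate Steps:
k(n) = -1
J = 9 (J = 9 - 0 = 9 - 1*0 = 9 + 0 = 9)
o(K) = 5 + K
(k(8) + J)*o(-3) = (-1 + 9)*(5 - 3) = 8*2 = 16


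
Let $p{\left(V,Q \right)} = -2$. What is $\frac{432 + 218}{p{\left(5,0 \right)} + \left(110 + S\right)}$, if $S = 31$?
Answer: $\frac{650}{139} \approx 4.6763$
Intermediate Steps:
$\frac{432 + 218}{p{\left(5,0 \right)} + \left(110 + S\right)} = \frac{432 + 218}{-2 + \left(110 + 31\right)} = \frac{650}{-2 + 141} = \frac{650}{139}$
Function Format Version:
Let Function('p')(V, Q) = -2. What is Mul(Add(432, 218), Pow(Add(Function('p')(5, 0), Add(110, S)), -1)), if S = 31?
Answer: Rational(650, 139) ≈ 4.6763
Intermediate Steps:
Mul(Add(432, 218), Pow(Add(Function('p')(5, 0), Add(110, S)), -1)) = Mul(Add(432, 218), Pow(Add(-2, Add(110, 31)), -1)) = Mul(650, Pow(Add(-2, 141), -1)) = Mul(650, Pow(139, -1)) = Mul(650, Rational(1, 139)) = Rational(650, 139)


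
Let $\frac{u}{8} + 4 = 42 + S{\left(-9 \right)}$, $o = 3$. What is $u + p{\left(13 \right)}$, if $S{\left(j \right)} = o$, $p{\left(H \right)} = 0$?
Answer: $328$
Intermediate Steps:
$S{\left(j \right)} = 3$
$u = 328$ ($u = -32 + 8 \left(42 + 3\right) = -32 + 8 \cdot 45 = -32 + 360 = 328$)
$u + p{\left(13 \right)} = 328 + 0 = 328$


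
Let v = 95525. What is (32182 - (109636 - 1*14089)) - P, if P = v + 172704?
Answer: -331594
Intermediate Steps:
P = 268229 (P = 95525 + 172704 = 268229)
(32182 - (109636 - 1*14089)) - P = (32182 - (109636 - 1*14089)) - 1*268229 = (32182 - (109636 - 14089)) - 268229 = (32182 - 1*95547) - 268229 = (32182 - 95547) - 268229 = -63365 - 268229 = -331594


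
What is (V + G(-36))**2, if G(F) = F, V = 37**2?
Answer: 1776889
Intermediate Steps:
V = 1369
(V + G(-36))**2 = (1369 - 36)**2 = 1333**2 = 1776889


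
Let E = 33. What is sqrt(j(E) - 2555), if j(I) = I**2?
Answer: I*sqrt(1466) ≈ 38.288*I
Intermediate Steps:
sqrt(j(E) - 2555) = sqrt(33**2 - 2555) = sqrt(1089 - 2555) = sqrt(-1466) = I*sqrt(1466)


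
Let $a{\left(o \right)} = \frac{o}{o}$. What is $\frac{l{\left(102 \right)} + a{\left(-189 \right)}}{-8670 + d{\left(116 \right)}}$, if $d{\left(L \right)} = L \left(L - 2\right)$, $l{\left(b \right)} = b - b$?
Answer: $\frac{1}{4554} \approx 0.00021959$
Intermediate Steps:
$l{\left(b \right)} = 0$
$d{\left(L \right)} = L \left(-2 + L\right)$
$a{\left(o \right)} = 1$
$\frac{l{\left(102 \right)} + a{\left(-189 \right)}}{-8670 + d{\left(116 \right)}} = \frac{0 + 1}{-8670 + 116 \left(-2 + 116\right)} = 1 \frac{1}{-8670 + 116 \cdot 114} = 1 \frac{1}{-8670 + 13224} = 1 \cdot \frac{1}{4554} = \frac{1}{4554}$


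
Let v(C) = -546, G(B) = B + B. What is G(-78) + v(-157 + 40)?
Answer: -702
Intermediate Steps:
G(B) = 2*B
G(-78) + v(-157 + 40) = 2*(-78) - 546 = -156 - 546 = -702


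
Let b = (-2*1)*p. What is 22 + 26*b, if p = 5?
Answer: -238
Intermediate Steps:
b = -10 (b = -2*1*5 = -2*5 = -10)
22 + 26*b = 22 + 26*(-10) = 22 - 260 = -238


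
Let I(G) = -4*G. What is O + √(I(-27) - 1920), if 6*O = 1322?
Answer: 661/3 + 2*I*√453 ≈ 220.33 + 42.568*I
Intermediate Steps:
O = 661/3 (O = (⅙)*1322 = 661/3 ≈ 220.33)
O + √(I(-27) - 1920) = 661/3 + √(-4*(-27) - 1920) = 661/3 + √(108 - 1920) = 661/3 + √(-1812) = 661/3 + 2*I*√453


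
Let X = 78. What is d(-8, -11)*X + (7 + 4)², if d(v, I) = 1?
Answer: 199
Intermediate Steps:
d(-8, -11)*X + (7 + 4)² = 1*78 + (7 + 4)² = 78 + 11² = 78 + 121 = 199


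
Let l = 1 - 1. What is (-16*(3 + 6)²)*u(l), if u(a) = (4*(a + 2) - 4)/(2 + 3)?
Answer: -5184/5 ≈ -1036.8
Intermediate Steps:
l = 0
u(a) = ⅘ + 4*a/5 (u(a) = (4*(2 + a) - 4)/5 = ((8 + 4*a) - 4)*(⅕) = (4 + 4*a)*(⅕) = ⅘ + 4*a/5)
(-16*(3 + 6)²)*u(l) = (-16*(3 + 6)²)*(⅘ + (⅘)*0) = (-16*9²)*(⅘ + 0) = -16*81*(⅘) = -1296*⅘ = -5184/5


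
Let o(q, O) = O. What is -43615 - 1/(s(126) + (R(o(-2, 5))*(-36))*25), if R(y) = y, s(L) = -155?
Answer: -203027824/4655 ≈ -43615.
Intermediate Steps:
-43615 - 1/(s(126) + (R(o(-2, 5))*(-36))*25) = -43615 - 1/(-155 + (5*(-36))*25) = -43615 - 1/(-155 - 180*25) = -43615 - 1/(-155 - 4500) = -43615 - 1/(-4655) = -43615 - 1*(-1/4655) = -43615 + 1/4655 = -203027824/4655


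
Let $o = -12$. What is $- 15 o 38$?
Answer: $6840$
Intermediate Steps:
$- 15 o 38 = \left(-15\right) \left(-12\right) 38 = 180 \cdot 38 = 6840$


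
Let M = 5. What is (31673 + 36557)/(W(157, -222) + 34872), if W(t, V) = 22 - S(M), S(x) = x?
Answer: 68230/34889 ≈ 1.9556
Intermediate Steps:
W(t, V) = 17 (W(t, V) = 22 - 1*5 = 22 - 5 = 17)
(31673 + 36557)/(W(157, -222) + 34872) = (31673 + 36557)/(17 + 34872) = 68230/34889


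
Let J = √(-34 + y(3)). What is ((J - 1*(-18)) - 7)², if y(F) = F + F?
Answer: 93 + 44*I*√7 ≈ 93.0 + 116.41*I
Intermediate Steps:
y(F) = 2*F
J = 2*I*√7 (J = √(-34 + 2*3) = √(-34 + 6) = √(-28) = 2*I*√7 ≈ 5.2915*I)
((J - 1*(-18)) - 7)² = ((2*I*√7 - 1*(-18)) - 7)² = ((2*I*√7 + 18) - 7)² = ((18 + 2*I*√7) - 7)² = (11 + 2*I*√7)²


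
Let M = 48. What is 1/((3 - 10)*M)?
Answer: -1/336 ≈ -0.0029762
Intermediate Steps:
1/((3 - 10)*M) = 1/((3 - 10)*48) = 1/(-7*48) = 1/(-336) = -1/336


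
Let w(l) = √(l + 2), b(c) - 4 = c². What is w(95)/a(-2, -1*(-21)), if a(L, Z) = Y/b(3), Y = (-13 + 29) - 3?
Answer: √97 ≈ 9.8489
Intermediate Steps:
b(c) = 4 + c²
w(l) = √(2 + l)
Y = 13 (Y = 16 - 3 = 13)
a(L, Z) = 1 (a(L, Z) = 13/(4 + 3²) = 13/(4 + 9) = 13/13 = 13*(1/13) = 1)
w(95)/a(-2, -1*(-21)) = √(2 + 95)/1 = √97*1 = √97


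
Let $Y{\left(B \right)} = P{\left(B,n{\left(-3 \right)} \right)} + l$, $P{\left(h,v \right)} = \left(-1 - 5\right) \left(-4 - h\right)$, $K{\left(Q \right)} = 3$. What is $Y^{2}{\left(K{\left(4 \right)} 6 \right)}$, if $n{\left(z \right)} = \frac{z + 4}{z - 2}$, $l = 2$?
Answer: $17956$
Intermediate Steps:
$n{\left(z \right)} = \frac{4 + z}{-2 + z}$
$P{\left(h,v \right)} = 24 + 6 h$ ($P{\left(h,v \right)} = - 6 \left(-4 - h\right) = 24 + 6 h$)
$Y{\left(B \right)} = 26 + 6 B$ ($Y{\left(B \right)} = \left(24 + 6 B\right) + 2 = 26 + 6 B$)
$Y^{2}{\left(K{\left(4 \right)} 6 \right)} = \left(26 + 6 \cdot 3 \cdot 6\right)^{2} = \left(26 + 6 \cdot 18\right)^{2} = \left(26 + 108\right)^{2} = 134^{2} = 17956$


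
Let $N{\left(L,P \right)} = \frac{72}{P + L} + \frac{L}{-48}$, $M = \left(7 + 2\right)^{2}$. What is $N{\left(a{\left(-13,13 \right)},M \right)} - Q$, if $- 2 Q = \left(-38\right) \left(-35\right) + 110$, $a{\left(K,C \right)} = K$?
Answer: $\frac{588605}{816} \approx 721.33$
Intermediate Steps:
$M = 81$ ($M = 9^{2} = 81$)
$N{\left(L,P \right)} = \frac{72}{L + P} - \frac{L}{48}$ ($N{\left(L,P \right)} = \frac{72}{L + P} + L \left(- \frac{1}{48}\right) = \frac{72}{L + P} - \frac{L}{48}$)
$Q = -720$ ($Q = - \frac{\left(-38\right) \left(-35\right) + 110}{2} = - \frac{1330 + 110}{2} = \left(- \frac{1}{2}\right) 1440 = -720$)
$N{\left(a{\left(-13,13 \right)},M \right)} - Q = \frac{3456 - \left(-13\right)^{2} - \left(-13\right) 81}{48 \left(-13 + 81\right)} - -720 = \frac{3456 - 169 + 1053}{48 \cdot 68} + 720 = \frac{1}{48} \cdot \frac{1}{68} \left(3456 - 169 + 1053\right) + 720 = \frac{1}{48} \cdot \frac{1}{68} \cdot 4340 + 720 = \frac{1085}{816} + 720 = \frac{588605}{816}$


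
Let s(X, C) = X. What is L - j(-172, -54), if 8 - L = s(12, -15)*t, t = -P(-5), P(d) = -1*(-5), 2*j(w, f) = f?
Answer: 95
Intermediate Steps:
j(w, f) = f/2
P(d) = 5
t = -5 (t = -1*5 = -5)
L = 68 (L = 8 - 12*(-5) = 8 - 1*(-60) = 8 + 60 = 68)
L - j(-172, -54) = 68 - (-54)/2 = 68 - 1*(-27) = 68 + 27 = 95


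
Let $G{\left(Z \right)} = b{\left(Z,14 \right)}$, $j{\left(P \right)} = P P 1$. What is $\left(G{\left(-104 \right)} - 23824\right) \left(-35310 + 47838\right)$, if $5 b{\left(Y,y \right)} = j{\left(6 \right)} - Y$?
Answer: $-298116288$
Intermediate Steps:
$j{\left(P \right)} = P^{2}$ ($j{\left(P \right)} = P^{2} \cdot 1 = P^{2}$)
$b{\left(Y,y \right)} = \frac{36}{5} - \frac{Y}{5}$ ($b{\left(Y,y \right)} = \frac{6^{2} - Y}{5} = \frac{36 - Y}{5} = \frac{36}{5} - \frac{Y}{5}$)
$G{\left(Z \right)} = \frac{36}{5} - \frac{Z}{5}$
$\left(G{\left(-104 \right)} - 23824\right) \left(-35310 + 47838\right) = \left(\left(\frac{36}{5} - - \frac{104}{5}\right) - 23824\right) \left(-35310 + 47838\right) = \left(\left(\frac{36}{5} + \frac{104}{5}\right) - 23824\right) 12528 = \left(28 - 23824\right) 12528 = \left(-23796\right) 12528 = -298116288$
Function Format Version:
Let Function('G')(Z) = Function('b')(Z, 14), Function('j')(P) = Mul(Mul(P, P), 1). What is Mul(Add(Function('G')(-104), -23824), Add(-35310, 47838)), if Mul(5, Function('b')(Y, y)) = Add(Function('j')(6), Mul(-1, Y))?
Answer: -298116288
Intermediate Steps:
Function('j')(P) = Pow(P, 2) (Function('j')(P) = Mul(Pow(P, 2), 1) = Pow(P, 2))
Function('b')(Y, y) = Add(Rational(36, 5), Mul(Rational(-1, 5), Y)) (Function('b')(Y, y) = Mul(Rational(1, 5), Add(Pow(6, 2), Mul(-1, Y))) = Mul(Rational(1, 5), Add(36, Mul(-1, Y))) = Add(Rational(36, 5), Mul(Rational(-1, 5), Y)))
Function('G')(Z) = Add(Rational(36, 5), Mul(Rational(-1, 5), Z))
Mul(Add(Function('G')(-104), -23824), Add(-35310, 47838)) = Mul(Add(Add(Rational(36, 5), Mul(Rational(-1, 5), -104)), -23824), Add(-35310, 47838)) = Mul(Add(Add(Rational(36, 5), Rational(104, 5)), -23824), 12528) = Mul(Add(28, -23824), 12528) = Mul(-23796, 12528) = -298116288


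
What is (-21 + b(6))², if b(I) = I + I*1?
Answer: 81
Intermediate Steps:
b(I) = 2*I (b(I) = I + I = 2*I)
(-21 + b(6))² = (-21 + 2*6)² = (-21 + 12)² = (-9)² = 81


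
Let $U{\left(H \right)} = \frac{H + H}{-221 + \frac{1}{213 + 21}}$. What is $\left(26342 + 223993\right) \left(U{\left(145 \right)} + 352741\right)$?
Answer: $\frac{4566417679453455}{51713} \approx 8.8303 \cdot 10^{10}$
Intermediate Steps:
$U{\left(H \right)} = - \frac{468 H}{51713}$ ($U{\left(H \right)} = \frac{2 H}{-221 + \frac{1}{234}} = \frac{2 H}{- \frac{51713}{234}} = 2 H \left(- \frac{234}{51713}\right) = - \frac{468 H}{51713}$)
$\left(26342 + 223993\right) \left(U{\left(145 \right)} + 352741\right) = \left(26342 + 223993\right) \left(\left(- \frac{468}{51713}\right) 145 + 352741\right) = 250335 \left(- \frac{67860}{51713} + 352741\right) = 250335 \cdot \frac{18241227473}{51713} = \frac{4566417679453455}{51713}$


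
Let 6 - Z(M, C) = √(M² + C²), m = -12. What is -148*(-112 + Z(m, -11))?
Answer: 15688 + 148*√265 ≈ 18097.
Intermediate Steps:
Z(M, C) = 6 - √(C² + M²) (Z(M, C) = 6 - √(M² + C²) = 6 - √(C² + M²))
-148*(-112 + Z(m, -11)) = -148*(-112 + (6 - √((-11)² + (-12)²))) = -148*(-112 + (6 - √(121 + 144))) = -148*(-112 + (6 - √265)) = -148*(-106 - √265) = 15688 + 148*√265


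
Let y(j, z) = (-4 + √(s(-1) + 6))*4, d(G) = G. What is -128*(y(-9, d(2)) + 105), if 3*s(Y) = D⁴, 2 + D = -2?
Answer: -11392 - 512*√822/3 ≈ -16285.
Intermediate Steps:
D = -4 (D = -2 - 2 = -4)
s(Y) = 256/3 (s(Y) = (⅓)*(-4)⁴ = (⅓)*256 = 256/3)
y(j, z) = -16 + 4*√822/3 (y(j, z) = (-4 + √(256/3 + 6))*4 = (-4 + √(274/3))*4 = (-4 + √822/3)*4 = -16 + 4*√822/3)
-128*(y(-9, d(2)) + 105) = -128*((-16 + 4*√822/3) + 105) = -128*(89 + 4*√822/3) = -11392 - 512*√822/3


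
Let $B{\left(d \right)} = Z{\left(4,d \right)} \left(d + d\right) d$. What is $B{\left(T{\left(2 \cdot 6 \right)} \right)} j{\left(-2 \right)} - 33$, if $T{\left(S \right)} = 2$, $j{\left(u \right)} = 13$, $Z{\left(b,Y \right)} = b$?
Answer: $383$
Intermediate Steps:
$B{\left(d \right)} = 8 d^{2}$ ($B{\left(d \right)} = 4 \left(d + d\right) d = 4 \cdot 2 d d = 8 d d = 8 d^{2}$)
$B{\left(T{\left(2 \cdot 6 \right)} \right)} j{\left(-2 \right)} - 33 = 8 \cdot 2^{2} \cdot 13 - 33 = 8 \cdot 4 \cdot 13 - 33 = 32 \cdot 13 - 33 = 416 - 33 = 383$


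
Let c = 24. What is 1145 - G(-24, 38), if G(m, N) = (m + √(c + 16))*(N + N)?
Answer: 2969 - 152*√10 ≈ 2488.3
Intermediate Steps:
G(m, N) = 2*N*(m + 2*√10) (G(m, N) = (m + √(24 + 16))*(N + N) = (m + √40)*(2*N) = (m + 2*√10)*(2*N) = 2*N*(m + 2*√10))
1145 - G(-24, 38) = 1145 - 2*38*(-24 + 2*√10) = 1145 - (-1824 + 152*√10) = 1145 + (1824 - 152*√10) = 2969 - 152*√10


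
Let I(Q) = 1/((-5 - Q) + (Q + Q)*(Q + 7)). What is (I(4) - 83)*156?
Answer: -1022736/79 ≈ -12946.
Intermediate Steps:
I(Q) = 1/(-5 - Q + 2*Q*(7 + Q)) (I(Q) = 1/((-5 - Q) + (2*Q)*(7 + Q)) = 1/((-5 - Q) + 2*Q*(7 + Q)) = 1/(-5 - Q + 2*Q*(7 + Q)))
(I(4) - 83)*156 = (1/(-5 + 2*4**2 + 13*4) - 83)*156 = (1/(-5 + 2*16 + 52) - 83)*156 = (1/(-5 + 32 + 52) - 83)*156 = (1/79 - 83)*156 = -6556/79*156 = -1022736/79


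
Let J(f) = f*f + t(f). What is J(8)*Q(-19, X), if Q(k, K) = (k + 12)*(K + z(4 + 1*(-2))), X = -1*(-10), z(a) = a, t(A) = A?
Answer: -6048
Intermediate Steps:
J(f) = f + f² (J(f) = f*f + f = f² + f = f + f²)
X = 10
Q(k, K) = (2 + K)*(12 + k) (Q(k, K) = (k + 12)*(K + (4 + 1*(-2))) = (12 + k)*(K + (4 - 2)) = (12 + k)*(K + 2) = (12 + k)*(2 + K) = (2 + K)*(12 + k))
J(8)*Q(-19, X) = (8*(1 + 8))*(24 + 2*(-19) + 12*10 + 10*(-19)) = (8*9)*(24 - 38 + 120 - 190) = 72*(-84) = -6048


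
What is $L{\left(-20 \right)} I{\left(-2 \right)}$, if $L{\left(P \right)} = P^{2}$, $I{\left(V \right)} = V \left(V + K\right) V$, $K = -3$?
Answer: $-8000$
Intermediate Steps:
$I{\left(V \right)} = V^{2} \left(-3 + V\right)$ ($I{\left(V \right)} = V \left(V - 3\right) V = V \left(-3 + V\right) V = V^{2} \left(-3 + V\right)$)
$L{\left(-20 \right)} I{\left(-2 \right)} = \left(-20\right)^{2} \left(-2\right)^{2} \left(-3 - 2\right) = 400 \cdot 4 \left(-5\right) = 400 \left(-20\right) = -8000$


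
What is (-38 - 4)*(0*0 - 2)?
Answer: 84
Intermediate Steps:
(-38 - 4)*(0*0 - 2) = -42*(0 - 2) = -42*(-2) = 84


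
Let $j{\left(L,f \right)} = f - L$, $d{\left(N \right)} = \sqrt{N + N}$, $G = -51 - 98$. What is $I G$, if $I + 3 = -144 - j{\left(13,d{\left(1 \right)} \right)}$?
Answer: $19966 + 149 \sqrt{2} \approx 20177.0$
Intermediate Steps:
$G = -149$ ($G = -51 - 98 = -149$)
$d{\left(N \right)} = \sqrt{2} \sqrt{N}$ ($d{\left(N \right)} = \sqrt{2 N} = \sqrt{2} \sqrt{N}$)
$I = -134 - \sqrt{2}$ ($I = -3 - \left(144 - 13 + \sqrt{2} \sqrt{1}\right) = -3 - \left(131 + \sqrt{2} \cdot 1\right) = -3 - \left(131 + \sqrt{2}\right) = -134 - \sqrt{2} \approx -135.41$)
$I G = \left(-134 - \sqrt{2}\right) \left(-149\right) = 19966 + 149 \sqrt{2}$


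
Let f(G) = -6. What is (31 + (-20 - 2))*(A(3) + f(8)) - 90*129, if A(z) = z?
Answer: -11637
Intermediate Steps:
(31 + (-20 - 2))*(A(3) + f(8)) - 90*129 = (31 + (-20 - 2))*(3 - 6) - 90*129 = (31 - 22)*(-3) - 11610 = 9*(-3) - 11610 = -27 - 11610 = -11637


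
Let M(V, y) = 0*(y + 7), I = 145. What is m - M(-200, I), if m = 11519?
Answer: 11519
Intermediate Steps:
M(V, y) = 0 (M(V, y) = 0*(7 + y) = 0)
m - M(-200, I) = 11519 - 1*0 = 11519 + 0 = 11519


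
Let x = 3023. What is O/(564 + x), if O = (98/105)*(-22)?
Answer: -308/53805 ≈ -0.0057244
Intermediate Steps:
O = -308/15 (O = (98*(1/105))*(-22) = (14/15)*(-22) = -308/15 ≈ -20.533)
O/(564 + x) = -308/(15*(564 + 3023)) = -308/15/3587 = -308/15*1/3587 = -308/53805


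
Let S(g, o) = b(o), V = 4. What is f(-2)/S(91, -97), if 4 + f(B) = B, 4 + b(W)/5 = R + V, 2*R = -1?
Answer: 12/5 ≈ 2.4000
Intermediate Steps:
R = -1/2 (R = (1/2)*(-1) = -1/2 ≈ -0.50000)
b(W) = -5/2 (b(W) = -20 + 5*(-1/2 + 4) = -20 + 5*(7/2) = -20 + 35/2 = -5/2)
f(B) = -4 + B
S(g, o) = -5/2
f(-2)/S(91, -97) = (-4 - 2)/(-5/2) = -6*(-2/5) = 12/5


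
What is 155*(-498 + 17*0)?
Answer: -77190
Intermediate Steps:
155*(-498 + 17*0) = 155*(-498 + 0) = 155*(-498) = -77190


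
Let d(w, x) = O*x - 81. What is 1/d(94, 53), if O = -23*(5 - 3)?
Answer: -1/2519 ≈ -0.00039698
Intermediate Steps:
O = -46 (O = -23*2 = -46)
d(w, x) = -81 - 46*x (d(w, x) = -46*x - 81 = -81 - 46*x)
1/d(94, 53) = 1/(-81 - 46*53) = 1/(-81 - 2438) = 1/(-2519) = -1/2519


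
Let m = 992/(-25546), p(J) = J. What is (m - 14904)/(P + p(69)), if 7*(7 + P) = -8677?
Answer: 1332585016/105287839 ≈ 12.657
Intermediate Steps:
P = -8726/7 (P = -7 + (⅐)*(-8677) = -7 - 8677/7 = -8726/7 ≈ -1246.6)
m = -496/12773 (m = 992*(-1/25546) = -496/12773 ≈ -0.038832)
(m - 14904)/(P + p(69)) = (-496/12773 - 14904)/(-8726/7 + 69) = -190369288/(12773*(-8243/7)) = -190369288/12773*(-7/8243) = 1332585016/105287839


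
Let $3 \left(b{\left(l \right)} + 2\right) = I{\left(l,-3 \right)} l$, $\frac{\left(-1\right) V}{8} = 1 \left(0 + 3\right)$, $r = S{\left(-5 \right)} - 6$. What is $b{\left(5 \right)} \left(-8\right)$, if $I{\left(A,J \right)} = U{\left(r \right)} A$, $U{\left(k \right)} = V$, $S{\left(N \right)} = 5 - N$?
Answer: $1616$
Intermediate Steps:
$r = 4$ ($r = \left(5 - -5\right) - 6 = \left(5 + 5\right) - 6 = 10 - 6 = 4$)
$V = -24$ ($V = - 8 \cdot 1 \left(0 + 3\right) = - 8 \cdot 1 \cdot 3 = \left(-8\right) 3 = -24$)
$U{\left(k \right)} = -24$
$I{\left(A,J \right)} = - 24 A$
$b{\left(l \right)} = -2 - 8 l^{2}$ ($b{\left(l \right)} = -2 + \frac{- 24 l l}{3} = -2 + \frac{\left(-24\right) l^{2}}{3} = -2 - 8 l^{2}$)
$b{\left(5 \right)} \left(-8\right) = \left(-2 - 8 \cdot 5^{2}\right) \left(-8\right) = \left(-2 - 200\right) \left(-8\right) = \left(-202\right) \left(-8\right) = 1616$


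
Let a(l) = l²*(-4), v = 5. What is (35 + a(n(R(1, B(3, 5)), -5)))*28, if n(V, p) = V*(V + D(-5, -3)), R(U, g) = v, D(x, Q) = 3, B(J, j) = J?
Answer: -178220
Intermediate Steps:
R(U, g) = 5
n(V, p) = V*(3 + V) (n(V, p) = V*(V + 3) = V*(3 + V))
a(l) = -4*l²
(35 + a(n(R(1, B(3, 5)), -5)))*28 = (35 - 4*25*(3 + 5)²)*28 = (35 - 4*(5*8)²)*28 = (35 - 4*40²)*28 = (35 - 4*1600)*28 = (35 - 6400)*28 = -6365*28 = -178220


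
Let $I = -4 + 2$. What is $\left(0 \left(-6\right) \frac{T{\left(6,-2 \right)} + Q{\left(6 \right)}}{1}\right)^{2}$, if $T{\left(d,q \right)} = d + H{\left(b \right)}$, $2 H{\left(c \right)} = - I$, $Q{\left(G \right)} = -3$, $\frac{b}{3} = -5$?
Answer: $0$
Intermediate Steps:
$b = -15$ ($b = 3 \left(-5\right) = -15$)
$I = -2$
$H{\left(c \right)} = 1$ ($H{\left(c \right)} = \frac{\left(-1\right) \left(-2\right)}{2} = \frac{1}{2} \cdot 2 = 1$)
$T{\left(d,q \right)} = 1 + d$ ($T{\left(d,q \right)} = d + 1 = 1 + d$)
$\left(0 \left(-6\right) \frac{T{\left(6,-2 \right)} + Q{\left(6 \right)}}{1}\right)^{2} = \left(0 \left(-6\right) \frac{\left(1 + 6\right) - 3}{1}\right)^{2} = \left(0 \left(7 - 3\right) 1\right)^{2} = \left(0 \cdot 4 \cdot 1\right)^{2} = \left(0 \cdot 4\right)^{2} = 0^{2} = 0$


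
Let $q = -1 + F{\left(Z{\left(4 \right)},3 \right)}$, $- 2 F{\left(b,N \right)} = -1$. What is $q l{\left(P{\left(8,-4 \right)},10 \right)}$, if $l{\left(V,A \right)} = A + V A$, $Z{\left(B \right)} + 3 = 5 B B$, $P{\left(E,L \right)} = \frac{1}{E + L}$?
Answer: $- \frac{25}{4} \approx -6.25$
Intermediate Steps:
$Z{\left(B \right)} = -3 + 5 B^{2}$ ($Z{\left(B \right)} = -3 + 5 B B = -3 + 5 B^{2}$)
$F{\left(b,N \right)} = \frac{1}{2}$ ($F{\left(b,N \right)} = \left(- \frac{1}{2}\right) \left(-1\right) = \frac{1}{2}$)
$q = - \frac{1}{2}$ ($q = -1 + \frac{1}{2} = - \frac{1}{2} \approx -0.5$)
$l{\left(V,A \right)} = A + A V$
$q l{\left(P{\left(8,-4 \right)},10 \right)} = - \frac{10 \left(1 + \frac{1}{8 - 4}\right)}{2} = - \frac{10 \left(1 + \frac{1}{4}\right)}{2} = - \frac{10 \cdot \frac{5}{4}}{2} = \left(- \frac{1}{2}\right) \frac{25}{2} = - \frac{25}{4}$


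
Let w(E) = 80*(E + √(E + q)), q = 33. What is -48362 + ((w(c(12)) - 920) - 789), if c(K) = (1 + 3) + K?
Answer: -48231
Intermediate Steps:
c(K) = 4 + K
w(E) = 80*E + 80*√(33 + E) (w(E) = 80*(E + √(E + 33)) = 80*(E + √(33 + E)) = 80*E + 80*√(33 + E))
-48362 + ((w(c(12)) - 920) - 789) = -48362 + (((80*(4 + 12) + 80*√(33 + (4 + 12))) - 920) - 789) = -48362 + (((80*16 + 80*√(33 + 16)) - 920) - 789) = -48362 + (((1280 + 80*√49) - 920) - 789) = -48362 + (((1280 + 80*7) - 920) - 789) = -48362 + (((1280 + 560) - 920) - 789) = -48362 + ((1840 - 920) - 789) = -48362 + (920 - 789) = -48362 + 131 = -48231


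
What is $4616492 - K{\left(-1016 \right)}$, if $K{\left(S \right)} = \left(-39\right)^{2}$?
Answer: $4614971$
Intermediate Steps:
$K{\left(S \right)} = 1521$
$4616492 - K{\left(-1016 \right)} = 4616492 - 1521 = 4614971$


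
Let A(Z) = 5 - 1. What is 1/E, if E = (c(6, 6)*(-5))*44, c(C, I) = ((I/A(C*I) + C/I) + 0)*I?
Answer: -1/3300 ≈ -0.00030303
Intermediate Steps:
A(Z) = 4
c(C, I) = I*(I/4 + C/I) (c(C, I) = ((I/4 + C/I) + 0)*I = (I/4 + C/I)*I = I*(I/4 + C/I))
E = -3300 (E = ((6 + (¼)*6²)*(-5))*44 = ((6 + (¼)*36)*(-5))*44 = ((6 + 9)*(-5))*44 = (15*(-5))*44 = -75*44 = -3300)
1/E = 1/(-3300) = -1/3300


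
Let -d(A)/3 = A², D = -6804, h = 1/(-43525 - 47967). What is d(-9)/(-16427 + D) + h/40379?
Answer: 897728355493/85823571877108 ≈ 0.010460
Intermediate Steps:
h = -1/91492 (h = 1/(-91492) = -1/91492 ≈ -1.0930e-5)
d(A) = -3*A²
d(-9)/(-16427 + D) + h/40379 = (-3*(-9)²)/(-16427 - 6804) - 1/91492/40379 = -3*81/(-23231) - 1/91492*1/40379 = -243*(-1/23231) - 1/3694355468 = 243/23231 - 1/3694355468 = 897728355493/85823571877108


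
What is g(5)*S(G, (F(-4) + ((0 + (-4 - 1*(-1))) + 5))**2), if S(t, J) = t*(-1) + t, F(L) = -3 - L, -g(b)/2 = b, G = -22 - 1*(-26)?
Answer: 0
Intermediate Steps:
G = 4 (G = -22 + 26 = 4)
g(b) = -2*b
S(t, J) = 0 (S(t, J) = -t + t = 0)
g(5)*S(G, (F(-4) + ((0 + (-4 - 1*(-1))) + 5))**2) = -2*5*0 = -10*0 = 0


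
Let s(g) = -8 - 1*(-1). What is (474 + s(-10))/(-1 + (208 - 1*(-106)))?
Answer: 467/313 ≈ 1.4920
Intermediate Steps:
s(g) = -7 (s(g) = -8 + 1 = -7)
(474 + s(-10))/(-1 + (208 - 1*(-106))) = (474 - 7)/(-1 + (208 - 1*(-106))) = 467/(-1 + (208 + 106)) = 467/(-1 + 314) = 467/313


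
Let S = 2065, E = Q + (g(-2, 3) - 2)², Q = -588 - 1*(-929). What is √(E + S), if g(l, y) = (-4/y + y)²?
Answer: √194935/9 ≈ 49.057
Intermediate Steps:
g(l, y) = (y - 4/y)²
Q = 341 (Q = -588 + 929 = 341)
E = 27670/81 (E = 341 + ((-4 + 3²)²/3² - 2)² = 341 + ((-4 + 9)²/9 - 2)² = 341 + ((⅑)*5² - 2)² = 341 + ((⅑)*25 - 2)² = 341 + (25/9 - 2)² = 341 + (7/9)² = 341 + 49/81 = 27670/81 ≈ 341.60)
√(E + S) = √(27670/81 + 2065) = √(194935/81) = √194935/9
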